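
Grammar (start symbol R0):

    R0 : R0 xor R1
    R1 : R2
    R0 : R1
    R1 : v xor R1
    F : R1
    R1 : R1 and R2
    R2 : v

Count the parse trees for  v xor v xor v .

Parse trees for v xor v xor v:
  [R0 [R0 [R1 [R2 v]]] xor [R1 v xor [R1 [R2 v]]]]
  [R0 [R0 [R0 [R1 [R2 v]]] xor [R1 [R2 v]]] xor [R1 [R2 v]]]
  [R0 [R0 [R1 v xor [R1 [R2 v]]]] xor [R1 [R2 v]]]
  [R0 [R1 v xor [R1 v xor [R1 [R2 v]]]]]

4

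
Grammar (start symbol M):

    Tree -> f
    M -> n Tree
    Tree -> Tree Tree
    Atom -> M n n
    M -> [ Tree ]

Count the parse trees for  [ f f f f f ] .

14

Parse trees for [ f f f f f ] (showing first 6 of 14):
  [M [ [Tree [Tree f] [Tree [Tree f] [Tree [Tree f] [Tree [Tree f] [Tree f]]]]] ]]
  [M [ [Tree [Tree f] [Tree [Tree f] [Tree [Tree [Tree f] [Tree f]] [Tree f]]]] ]]
  [M [ [Tree [Tree f] [Tree [Tree [Tree f] [Tree f]] [Tree [Tree f] [Tree f]]]] ]]
  [M [ [Tree [Tree f] [Tree [Tree [Tree f] [Tree [Tree f] [Tree f]]] [Tree f]]] ]]
  [M [ [Tree [Tree f] [Tree [Tree [Tree [Tree f] [Tree f]] [Tree f]] [Tree f]]] ]]
  [M [ [Tree [Tree [Tree f] [Tree f]] [Tree [Tree f] [Tree [Tree f] [Tree f]]]] ]]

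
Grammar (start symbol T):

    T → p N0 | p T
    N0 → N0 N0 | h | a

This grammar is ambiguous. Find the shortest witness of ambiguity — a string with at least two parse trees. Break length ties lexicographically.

length 2: no string has ≥2 trees
length 3: no string has ≥2 trees
length 4: p a a a has 2 parse trees

Two derivations of p a a a:
  T ⇒ p N0 ⇒ p N0 N0 ⇒ p N0 N0 N0 ⇒ p a N0 N0 ⇒ p a a N0 ⇒ p a a a
  T ⇒ p N0 ⇒ p N0 N0 ⇒ p a N0 ⇒ p a N0 N0 ⇒ p a a N0 ⇒ p a a a

p a a a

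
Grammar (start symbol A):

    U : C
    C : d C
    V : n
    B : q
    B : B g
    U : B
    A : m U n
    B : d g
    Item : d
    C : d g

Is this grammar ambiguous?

Witness: m d g n

Derivation 1: A ⇒ m U n ⇒ m C n ⇒ m d g n
Derivation 2: A ⇒ m U n ⇒ m B n ⇒ m d g n

Two distinct leftmost derivations for the same string.

Ambiguous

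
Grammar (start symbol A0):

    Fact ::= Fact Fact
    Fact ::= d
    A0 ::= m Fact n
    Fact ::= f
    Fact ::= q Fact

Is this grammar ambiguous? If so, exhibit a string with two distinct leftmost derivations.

Ambiguous

Witness: m d d d n

Derivation 1: A0 ⇒ m Fact n ⇒ m Fact Fact n ⇒ m Fact Fact Fact n ⇒ m d Fact Fact n ⇒ m d d Fact n ⇒ m d d d n
Derivation 2: A0 ⇒ m Fact n ⇒ m Fact Fact n ⇒ m d Fact n ⇒ m d Fact Fact n ⇒ m d d Fact n ⇒ m d d d n

Two distinct leftmost derivations for the same string.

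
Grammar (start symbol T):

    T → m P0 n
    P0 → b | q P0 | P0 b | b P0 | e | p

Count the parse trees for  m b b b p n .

Parse trees for m b b b p n:
  [T m [P0 b [P0 b [P0 b [P0 p]]]] n]

1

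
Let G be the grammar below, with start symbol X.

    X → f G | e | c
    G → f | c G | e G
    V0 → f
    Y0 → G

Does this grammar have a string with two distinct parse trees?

(V0, Y0 are unreachable from X, so their rules don't affect L(X).) Restricted to the reachable nonterminals, every rule has the form A → t or A → t B, and no two rules for the same A share a first terminal. The grammar encodes a DFA — one run per string.

Unambiguous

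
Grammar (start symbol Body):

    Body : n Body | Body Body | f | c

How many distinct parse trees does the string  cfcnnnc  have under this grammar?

Parse trees for cfcnnnc:
  [Body [Body c] [Body [Body f] [Body [Body c] [Body n [Body n [Body n [Body c]]]]]]]
  [Body [Body c] [Body [Body [Body f] [Body c]] [Body n [Body n [Body n [Body c]]]]]]
  [Body [Body [Body c] [Body f]] [Body [Body c] [Body n [Body n [Body n [Body c]]]]]]
  [Body [Body [Body c] [Body [Body f] [Body c]]] [Body n [Body n [Body n [Body c]]]]]
  [Body [Body [Body [Body c] [Body f]] [Body c]] [Body n [Body n [Body n [Body c]]]]]

5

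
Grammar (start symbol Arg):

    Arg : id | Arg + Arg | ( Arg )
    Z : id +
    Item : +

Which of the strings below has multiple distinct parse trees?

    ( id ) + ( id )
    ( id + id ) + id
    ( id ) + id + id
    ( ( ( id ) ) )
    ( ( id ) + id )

( id ) + id + id

( id ) + ( id ): 1 tree
( id + id ) + id: 1 tree
( id ) + id + id: 2 trees
( ( ( id ) ) ): 1 tree
( ( id ) + id ): 1 tree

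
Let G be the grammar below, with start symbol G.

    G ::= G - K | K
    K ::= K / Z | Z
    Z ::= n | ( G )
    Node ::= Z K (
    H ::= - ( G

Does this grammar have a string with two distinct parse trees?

(Node, H are unreachable from G, so their rules don't affect L(G).) G → G - K | K  ;  K → K / Z | Z  — a left-associative chain with Z at the bottom. Each string factors uniquely by precedence.

Unambiguous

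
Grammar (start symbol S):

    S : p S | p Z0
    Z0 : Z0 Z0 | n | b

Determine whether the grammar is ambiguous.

Witness: p b b b

Derivation 1: S ⇒ p Z0 ⇒ p Z0 Z0 ⇒ p Z0 Z0 Z0 ⇒ p b Z0 Z0 ⇒ p b b Z0 ⇒ p b b b
Derivation 2: S ⇒ p Z0 ⇒ p Z0 Z0 ⇒ p b Z0 ⇒ p b Z0 Z0 ⇒ p b b Z0 ⇒ p b b b

Two distinct leftmost derivations for the same string.

Ambiguous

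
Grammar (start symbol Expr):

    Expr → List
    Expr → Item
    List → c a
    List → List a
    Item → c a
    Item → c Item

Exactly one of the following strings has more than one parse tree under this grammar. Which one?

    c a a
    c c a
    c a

c a

c a a: 1 tree
c c a: 1 tree
c a: 2 trees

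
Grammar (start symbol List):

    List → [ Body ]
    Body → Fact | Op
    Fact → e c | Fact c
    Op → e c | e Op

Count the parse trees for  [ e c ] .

Parse trees for [ e c ]:
  [List [ [Body [Fact e c]] ]]
  [List [ [Body [Op e c]] ]]

2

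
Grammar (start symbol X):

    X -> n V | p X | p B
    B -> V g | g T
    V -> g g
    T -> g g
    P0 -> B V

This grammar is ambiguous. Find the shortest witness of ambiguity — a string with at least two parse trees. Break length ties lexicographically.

p g g g

length 3: no string has ≥2 trees
length 4: p g g g has 2 parse trees

Two derivations of p g g g:
  X ⇒ p B ⇒ p V g ⇒ p g g g
  X ⇒ p B ⇒ p g T ⇒ p g g g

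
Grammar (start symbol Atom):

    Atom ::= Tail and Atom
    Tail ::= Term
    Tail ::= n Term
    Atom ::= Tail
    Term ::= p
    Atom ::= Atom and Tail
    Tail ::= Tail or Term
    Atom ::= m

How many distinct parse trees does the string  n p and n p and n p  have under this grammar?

Parse trees for n p and n p and n p:
  [Atom [Tail n [Term p]] and [Atom [Tail n [Term p]] and [Atom [Tail n [Term p]]]]]
  [Atom [Tail n [Term p]] and [Atom [Atom [Tail n [Term p]]] and [Tail n [Term p]]]]
  [Atom [Atom [Tail n [Term p]] and [Atom [Tail n [Term p]]]] and [Tail n [Term p]]]
  [Atom [Atom [Atom [Tail n [Term p]]] and [Tail n [Term p]]] and [Tail n [Term p]]]

4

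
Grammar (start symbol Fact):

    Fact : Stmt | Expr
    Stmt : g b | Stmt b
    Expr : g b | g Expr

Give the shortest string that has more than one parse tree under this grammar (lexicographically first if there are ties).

length 2: g b has 2 parse trees

Two derivations of g b:
  Fact ⇒ Stmt ⇒ g b
  Fact ⇒ Expr ⇒ g b

g b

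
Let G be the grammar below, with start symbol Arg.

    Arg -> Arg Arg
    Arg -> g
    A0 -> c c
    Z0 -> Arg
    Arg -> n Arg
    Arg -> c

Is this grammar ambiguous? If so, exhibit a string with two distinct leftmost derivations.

Witness: c c c

Derivation 1: Arg ⇒ Arg Arg ⇒ Arg Arg Arg ⇒ c Arg Arg ⇒ c c Arg ⇒ c c c
Derivation 2: Arg ⇒ Arg Arg ⇒ c Arg ⇒ c Arg Arg ⇒ c c Arg ⇒ c c c

Two distinct leftmost derivations for the same string.

Ambiguous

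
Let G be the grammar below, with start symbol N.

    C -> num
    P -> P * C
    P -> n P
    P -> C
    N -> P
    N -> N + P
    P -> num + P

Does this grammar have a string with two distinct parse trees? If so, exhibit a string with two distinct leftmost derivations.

Ambiguous

Witness: num + num

Derivation 1: N ⇒ P ⇒ num + P ⇒ num + C ⇒ num + num
Derivation 2: N ⇒ N + P ⇒ P + P ⇒ C + P ⇒ num + P ⇒ num + C ⇒ num + num

Two distinct leftmost derivations for the same string.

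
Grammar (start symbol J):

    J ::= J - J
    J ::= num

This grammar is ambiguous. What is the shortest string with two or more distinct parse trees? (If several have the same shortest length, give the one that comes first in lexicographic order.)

length 1: no string has ≥2 trees
length 3: no string has ≥2 trees
length 5: num - num - num has 2 parse trees

Two derivations of num - num - num:
  J ⇒ J - J ⇒ J - J - J ⇒ num - J - J ⇒ num - num - J ⇒ num - num - num
  J ⇒ J - J ⇒ num - J ⇒ num - J - J ⇒ num - num - J ⇒ num - num - num

num - num - num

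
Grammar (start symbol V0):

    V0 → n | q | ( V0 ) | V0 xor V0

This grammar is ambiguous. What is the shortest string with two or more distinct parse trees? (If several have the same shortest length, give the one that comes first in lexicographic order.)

length 1: no string has ≥2 trees
length 3: no string has ≥2 trees
length 5: n xor n xor n has 2 parse trees

Two derivations of n xor n xor n:
  V0 ⇒ V0 xor V0 ⇒ n xor V0 ⇒ n xor V0 xor V0 ⇒ n xor n xor V0 ⇒ n xor n xor n
  V0 ⇒ V0 xor V0 ⇒ V0 xor V0 xor V0 ⇒ n xor V0 xor V0 ⇒ n xor n xor V0 ⇒ n xor n xor n

n xor n xor n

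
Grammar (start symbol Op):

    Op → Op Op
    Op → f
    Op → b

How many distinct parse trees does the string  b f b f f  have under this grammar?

14

Parse trees for b f b f f (showing first 6 of 14):
  [Op [Op b] [Op [Op f] [Op [Op b] [Op [Op f] [Op f]]]]]
  [Op [Op b] [Op [Op f] [Op [Op [Op b] [Op f]] [Op f]]]]
  [Op [Op b] [Op [Op [Op f] [Op b]] [Op [Op f] [Op f]]]]
  [Op [Op b] [Op [Op [Op f] [Op [Op b] [Op f]]] [Op f]]]
  [Op [Op b] [Op [Op [Op [Op f] [Op b]] [Op f]] [Op f]]]
  [Op [Op [Op b] [Op f]] [Op [Op b] [Op [Op f] [Op f]]]]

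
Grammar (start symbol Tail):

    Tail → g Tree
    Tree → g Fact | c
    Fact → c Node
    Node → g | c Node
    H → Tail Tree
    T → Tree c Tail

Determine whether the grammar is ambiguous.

Unambiguous

Only Tail, Tree, Fact, Node are reachable from Tail; ignoring the rest: The reachable rules are right-linear with at most one rule per (nonterminal, next-terminal) pair. Each input token forces the next rule, so parsing is deterministic.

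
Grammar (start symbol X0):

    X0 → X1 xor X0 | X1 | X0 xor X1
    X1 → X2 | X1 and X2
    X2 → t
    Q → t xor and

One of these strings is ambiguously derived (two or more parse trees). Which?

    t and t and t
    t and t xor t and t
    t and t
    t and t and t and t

t and t and t: 1 tree
t and t xor t and t: 2 trees
t and t: 1 tree
t and t and t and t: 1 tree

t and t xor t and t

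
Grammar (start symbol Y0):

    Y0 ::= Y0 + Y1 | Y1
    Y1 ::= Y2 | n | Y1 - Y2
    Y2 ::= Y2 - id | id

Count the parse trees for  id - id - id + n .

4

Parse trees for id - id - id + n:
  [Y0 [Y0 [Y1 [Y2 [Y2 [Y2 id] - id] - id]]] + [Y1 n]]
  [Y0 [Y0 [Y1 [Y1 [Y2 id]] - [Y2 [Y2 id] - id]]] + [Y1 n]]
  [Y0 [Y0 [Y1 [Y1 [Y2 [Y2 id] - id]] - [Y2 id]]] + [Y1 n]]
  [Y0 [Y0 [Y1 [Y1 [Y1 [Y2 id]] - [Y2 id]] - [Y2 id]]] + [Y1 n]]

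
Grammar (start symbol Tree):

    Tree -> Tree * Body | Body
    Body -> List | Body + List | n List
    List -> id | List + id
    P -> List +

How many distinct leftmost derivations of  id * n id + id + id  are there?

Parse trees for id * n id + id + id:
  [Tree [Tree [Body [List id]]] * [Body [Body n [List id]] + [List [List id] + id]]]
  [Tree [Tree [Body [List id]]] * [Body [Body [Body n [List id]] + [List id]] + [List id]]]
  [Tree [Tree [Body [List id]]] * [Body [Body n [List [List id] + id]] + [List id]]]
  [Tree [Tree [Body [List id]]] * [Body n [List [List [List id] + id] + id]]]

4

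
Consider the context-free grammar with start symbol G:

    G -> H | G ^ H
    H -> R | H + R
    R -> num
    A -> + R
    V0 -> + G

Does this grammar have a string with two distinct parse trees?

Only G, H, R are reachable from G; ignoring the rest: This is a standard precedence ladder (G over H over R), with each level left-recursive on its own operator ('^' at G, '+' at H). That structure is LR(1), hence unambiguous.

Unambiguous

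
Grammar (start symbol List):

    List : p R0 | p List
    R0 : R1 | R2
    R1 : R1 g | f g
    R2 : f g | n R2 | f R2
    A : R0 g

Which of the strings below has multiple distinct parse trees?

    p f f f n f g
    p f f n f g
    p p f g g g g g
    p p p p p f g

p f f f n f g: 1 tree
p f f n f g: 1 tree
p p f g g g g g: 1 tree
p p p p p f g: 2 trees

p p p p p f g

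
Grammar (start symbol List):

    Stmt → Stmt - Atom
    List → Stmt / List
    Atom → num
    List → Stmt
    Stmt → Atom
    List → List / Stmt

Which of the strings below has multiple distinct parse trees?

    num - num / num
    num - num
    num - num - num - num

num - num / num: 2 trees
num - num: 1 tree
num - num - num - num: 1 tree

num - num / num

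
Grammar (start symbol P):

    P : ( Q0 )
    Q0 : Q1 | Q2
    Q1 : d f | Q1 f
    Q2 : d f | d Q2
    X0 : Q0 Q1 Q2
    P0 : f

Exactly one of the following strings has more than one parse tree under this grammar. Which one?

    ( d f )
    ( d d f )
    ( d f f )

( d f )

( d f ): 2 trees
( d d f ): 1 tree
( d f f ): 1 tree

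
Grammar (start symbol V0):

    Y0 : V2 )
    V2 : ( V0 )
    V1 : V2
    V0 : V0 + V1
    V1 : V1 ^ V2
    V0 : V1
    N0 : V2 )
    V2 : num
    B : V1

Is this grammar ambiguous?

(B, N0, Y0 are unreachable from V0, so their rules don't affect L(V0).) V0 → V0 + V1 | V1  ;  V1 → V1 ^ V2 | V2  — a left-associative chain with V2 at the bottom. Each string factors uniquely by precedence.

Unambiguous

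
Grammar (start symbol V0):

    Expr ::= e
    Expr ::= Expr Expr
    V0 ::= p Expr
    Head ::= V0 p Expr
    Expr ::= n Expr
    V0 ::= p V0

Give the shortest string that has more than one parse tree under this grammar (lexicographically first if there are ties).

length 2: no string has ≥2 trees
length 3: no string has ≥2 trees
length 4: p e e e has 2 parse trees

Two derivations of p e e e:
  V0 ⇒ p Expr ⇒ p Expr Expr ⇒ p e Expr ⇒ p e Expr Expr ⇒ p e e Expr ⇒ p e e e
  V0 ⇒ p Expr ⇒ p Expr Expr ⇒ p Expr Expr Expr ⇒ p e Expr Expr ⇒ p e e Expr ⇒ p e e e

p e e e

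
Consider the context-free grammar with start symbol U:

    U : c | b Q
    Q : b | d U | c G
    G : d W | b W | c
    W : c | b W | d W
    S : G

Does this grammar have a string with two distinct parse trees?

Only U, Q, G, W are reachable from U; ignoring the rest: The reachable rules are right-linear with at most one rule per (nonterminal, next-terminal) pair. Each input token forces the next rule, so parsing is deterministic.

Unambiguous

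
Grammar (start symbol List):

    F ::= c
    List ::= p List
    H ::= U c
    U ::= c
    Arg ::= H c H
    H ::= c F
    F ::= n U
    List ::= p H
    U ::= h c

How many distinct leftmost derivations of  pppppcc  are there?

Parse trees for pppppcc:
  [List p [List p [List p [List p [List p [H [U c] c]]]]]]
  [List p [List p [List p [List p [List p [H c [F c]]]]]]]

2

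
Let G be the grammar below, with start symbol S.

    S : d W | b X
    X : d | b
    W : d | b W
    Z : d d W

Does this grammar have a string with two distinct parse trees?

Unambiguous

(Z is unreachable from S, so its rules don't affect L(S).) Restricted to the reachable nonterminals, every rule has the form A → t or A → t B, and no two rules for the same A share a first terminal. The grammar encodes a DFA — one run per string.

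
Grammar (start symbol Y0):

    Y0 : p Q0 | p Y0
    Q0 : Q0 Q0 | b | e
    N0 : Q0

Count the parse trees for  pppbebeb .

Parse trees for pppbebeb (showing first 6 of 14):
  [Y0 p [Y0 p [Y0 p [Q0 [Q0 b] [Q0 [Q0 e] [Q0 [Q0 b] [Q0 [Q0 e] [Q0 b]]]]]]]]
  [Y0 p [Y0 p [Y0 p [Q0 [Q0 b] [Q0 [Q0 e] [Q0 [Q0 [Q0 b] [Q0 e]] [Q0 b]]]]]]]
  [Y0 p [Y0 p [Y0 p [Q0 [Q0 b] [Q0 [Q0 [Q0 e] [Q0 b]] [Q0 [Q0 e] [Q0 b]]]]]]]
  [Y0 p [Y0 p [Y0 p [Q0 [Q0 b] [Q0 [Q0 [Q0 e] [Q0 [Q0 b] [Q0 e]]] [Q0 b]]]]]]
  [Y0 p [Y0 p [Y0 p [Q0 [Q0 b] [Q0 [Q0 [Q0 [Q0 e] [Q0 b]] [Q0 e]] [Q0 b]]]]]]
  [Y0 p [Y0 p [Y0 p [Q0 [Q0 [Q0 b] [Q0 e]] [Q0 [Q0 b] [Q0 [Q0 e] [Q0 b]]]]]]]

14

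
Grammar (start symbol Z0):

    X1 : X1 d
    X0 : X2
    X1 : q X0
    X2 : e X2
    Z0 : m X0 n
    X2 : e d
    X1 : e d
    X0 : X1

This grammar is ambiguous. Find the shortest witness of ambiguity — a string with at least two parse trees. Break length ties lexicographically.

length 4: m e d n has 2 parse trees

Two derivations of m e d n:
  Z0 ⇒ m X0 n ⇒ m X2 n ⇒ m e d n
  Z0 ⇒ m X0 n ⇒ m X1 n ⇒ m e d n

m e d n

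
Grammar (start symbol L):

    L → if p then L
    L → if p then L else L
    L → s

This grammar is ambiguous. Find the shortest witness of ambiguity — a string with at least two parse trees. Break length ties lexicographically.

if p then if p then s else s

length 1: no string has ≥2 trees
length 4: no string has ≥2 trees
length 6: no string has ≥2 trees
length 7: no string has ≥2 trees
length 9: if p then if p then s else s has 2 parse trees

Two derivations of if p then if p then s else s:
  L ⇒ if p then L ⇒ if p then if p then L else L ⇒ if p then if p then s else L ⇒ if p then if p then s else s
  L ⇒ if p then L else L ⇒ if p then if p then L else L ⇒ if p then if p then s else L ⇒ if p then if p then s else s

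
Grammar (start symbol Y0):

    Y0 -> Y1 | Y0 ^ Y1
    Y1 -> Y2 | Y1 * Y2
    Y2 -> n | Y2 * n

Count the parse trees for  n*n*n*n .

Parse trees for n*n*n*n:
  [Y0 [Y1 [Y2 [Y2 [Y2 [Y2 n] * n] * n] * n]]]
  [Y0 [Y1 [Y1 [Y2 n]] * [Y2 [Y2 [Y2 n] * n] * n]]]
  [Y0 [Y1 [Y1 [Y2 [Y2 n] * n]] * [Y2 [Y2 n] * n]]]
  [Y0 [Y1 [Y1 [Y1 [Y2 n]] * [Y2 n]] * [Y2 [Y2 n] * n]]]
  [Y0 [Y1 [Y1 [Y2 [Y2 [Y2 n] * n] * n]] * [Y2 n]]]
  [Y0 [Y1 [Y1 [Y1 [Y2 n]] * [Y2 [Y2 n] * n]] * [Y2 n]]]
  [Y0 [Y1 [Y1 [Y1 [Y2 [Y2 n] * n]] * [Y2 n]] * [Y2 n]]]
  [Y0 [Y1 [Y1 [Y1 [Y1 [Y2 n]] * [Y2 n]] * [Y2 n]] * [Y2 n]]]

8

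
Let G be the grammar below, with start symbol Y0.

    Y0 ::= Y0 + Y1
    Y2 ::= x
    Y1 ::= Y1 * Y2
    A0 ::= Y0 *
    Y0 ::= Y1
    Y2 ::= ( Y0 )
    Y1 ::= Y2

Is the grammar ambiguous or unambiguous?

Unambiguous

Only Y0, Y1, Y2 are reachable from Y0; ignoring the rest: The grammar is stratified — Y0 handles '+' (left-recursive), Y1 handles '*', Y2 atoms. Each operator has a fixed associativity and precedence level, so every string has one parse.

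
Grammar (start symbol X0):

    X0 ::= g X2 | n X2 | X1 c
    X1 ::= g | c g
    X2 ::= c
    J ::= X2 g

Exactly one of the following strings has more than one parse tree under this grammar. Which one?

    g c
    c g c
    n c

g c

g c: 2 trees
c g c: 1 tree
n c: 1 tree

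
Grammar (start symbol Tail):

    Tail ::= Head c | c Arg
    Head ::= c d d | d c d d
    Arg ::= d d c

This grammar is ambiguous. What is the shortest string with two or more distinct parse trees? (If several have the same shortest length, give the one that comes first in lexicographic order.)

length 4: c d d c has 2 parse trees

Two derivations of c d d c:
  Tail ⇒ Head c ⇒ c d d c
  Tail ⇒ c Arg ⇒ c d d c

c d d c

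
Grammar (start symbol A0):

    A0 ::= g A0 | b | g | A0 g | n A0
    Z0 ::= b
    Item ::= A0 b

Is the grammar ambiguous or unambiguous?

Ambiguous

Witness: g g

Derivation 1: A0 ⇒ g A0 ⇒ g g
Derivation 2: A0 ⇒ A0 g ⇒ g g

Two distinct leftmost derivations for the same string.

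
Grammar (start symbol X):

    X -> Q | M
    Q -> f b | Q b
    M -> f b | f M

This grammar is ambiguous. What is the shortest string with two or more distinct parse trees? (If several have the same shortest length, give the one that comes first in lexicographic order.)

f b

length 2: f b has 2 parse trees

Two derivations of f b:
  X ⇒ Q ⇒ f b
  X ⇒ M ⇒ f b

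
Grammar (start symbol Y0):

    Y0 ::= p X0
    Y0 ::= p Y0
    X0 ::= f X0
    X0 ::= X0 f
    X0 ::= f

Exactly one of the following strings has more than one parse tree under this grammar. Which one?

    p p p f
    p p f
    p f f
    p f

p p p f: 1 tree
p p f: 1 tree
p f f: 2 trees
p f: 1 tree

p f f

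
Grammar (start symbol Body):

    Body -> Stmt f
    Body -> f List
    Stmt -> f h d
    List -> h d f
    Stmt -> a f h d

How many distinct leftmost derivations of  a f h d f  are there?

Parse trees for a f h d f:
  [Body [Stmt a f h d] f]

1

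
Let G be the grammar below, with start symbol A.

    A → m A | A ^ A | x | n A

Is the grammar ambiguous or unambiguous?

Ambiguous

Witness: m x ^ x

Derivation 1: A ⇒ m A ⇒ m A ^ A ⇒ m x ^ A ⇒ m x ^ x
Derivation 2: A ⇒ A ^ A ⇒ m A ^ A ⇒ m x ^ A ⇒ m x ^ x

Two distinct leftmost derivations for the same string.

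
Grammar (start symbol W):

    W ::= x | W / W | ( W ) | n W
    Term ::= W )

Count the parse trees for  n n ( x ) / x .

3

Parse trees for n n ( x ) / x:
  [W [W n [W n [W ( [W x] )]]] / [W x]]
  [W n [W [W n [W ( [W x] )]] / [W x]]]
  [W n [W n [W [W ( [W x] )] / [W x]]]]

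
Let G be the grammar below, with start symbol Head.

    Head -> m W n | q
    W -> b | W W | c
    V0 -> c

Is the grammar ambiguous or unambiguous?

Witness: m b b b n

Derivation 1: Head ⇒ m W n ⇒ m W W n ⇒ m b W n ⇒ m b W W n ⇒ m b b W n ⇒ m b b b n
Derivation 2: Head ⇒ m W n ⇒ m W W n ⇒ m W W W n ⇒ m b W W n ⇒ m b b W n ⇒ m b b b n

Two distinct leftmost derivations for the same string.

Ambiguous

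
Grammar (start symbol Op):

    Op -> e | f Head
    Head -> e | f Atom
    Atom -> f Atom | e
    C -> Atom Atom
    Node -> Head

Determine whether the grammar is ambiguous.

Only Op, Head, Atom are reachable from Op; ignoring the rest: Restricted to the reachable nonterminals, every rule has the form A → t or A → t B, and no two rules for the same A share a first terminal. The grammar encodes a DFA — one run per string.

Unambiguous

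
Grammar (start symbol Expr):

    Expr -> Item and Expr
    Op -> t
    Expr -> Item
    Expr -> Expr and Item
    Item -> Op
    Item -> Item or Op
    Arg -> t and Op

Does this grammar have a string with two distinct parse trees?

Witness: t and t

Derivation 1: Expr ⇒ Item and Expr ⇒ Op and Expr ⇒ t and Expr ⇒ t and Item ⇒ t and Op ⇒ t and t
Derivation 2: Expr ⇒ Expr and Item ⇒ Item and Item ⇒ Op and Item ⇒ t and Item ⇒ t and Op ⇒ t and t

Two distinct leftmost derivations for the same string.

Ambiguous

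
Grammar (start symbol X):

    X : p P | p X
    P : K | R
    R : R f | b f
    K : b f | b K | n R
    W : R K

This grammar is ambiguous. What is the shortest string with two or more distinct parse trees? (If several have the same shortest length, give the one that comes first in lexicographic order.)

length 3: p b f has 2 parse trees

Two derivations of p b f:
  X ⇒ p P ⇒ p K ⇒ p b f
  X ⇒ p P ⇒ p R ⇒ p b f

p b f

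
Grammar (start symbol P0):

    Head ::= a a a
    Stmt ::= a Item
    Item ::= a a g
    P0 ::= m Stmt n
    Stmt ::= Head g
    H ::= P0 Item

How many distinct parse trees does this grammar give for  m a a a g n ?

2

Parse trees for m a a a g n:
  [P0 m [Stmt a [Item a a g]] n]
  [P0 m [Stmt [Head a a a] g] n]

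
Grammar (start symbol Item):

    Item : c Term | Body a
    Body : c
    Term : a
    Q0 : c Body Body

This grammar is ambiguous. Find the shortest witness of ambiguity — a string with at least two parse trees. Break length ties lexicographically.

length 2: c a has 2 parse trees

Two derivations of c a:
  Item ⇒ c Term ⇒ c a
  Item ⇒ Body a ⇒ c a

c a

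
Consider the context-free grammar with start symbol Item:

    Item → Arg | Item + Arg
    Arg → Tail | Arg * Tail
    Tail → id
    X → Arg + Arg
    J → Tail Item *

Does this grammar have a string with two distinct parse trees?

(X, J are unreachable from Item, so their rules don't affect L(Item).) This is a standard precedence ladder (Item over Arg over Tail), with each level left-recursive on its own operator ('+' at Item, '*' at Arg). That structure is LR(1), hence unambiguous.

Unambiguous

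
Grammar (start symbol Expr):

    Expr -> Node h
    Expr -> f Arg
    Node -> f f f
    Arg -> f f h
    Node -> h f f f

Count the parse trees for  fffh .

Parse trees for fffh:
  [Expr [Node f f f] h]
  [Expr f [Arg f f h]]

2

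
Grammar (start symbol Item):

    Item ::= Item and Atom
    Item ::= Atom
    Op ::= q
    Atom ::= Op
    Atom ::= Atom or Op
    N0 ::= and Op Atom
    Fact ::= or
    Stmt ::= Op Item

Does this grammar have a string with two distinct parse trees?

Only Item, Atom, Op are reachable from Item; ignoring the rest: The grammar is stratified — Item handles 'and' (left-recursive), Atom handles 'or', Op atoms. Each operator has a fixed associativity and precedence level, so every string has one parse.

Unambiguous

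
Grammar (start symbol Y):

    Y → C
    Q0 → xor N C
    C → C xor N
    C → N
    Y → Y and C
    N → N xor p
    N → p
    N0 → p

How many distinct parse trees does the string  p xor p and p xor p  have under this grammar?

Parse trees for p xor p and p xor p:
  [Y [Y [C [C [N p]] xor [N p]]] and [C [C [N p]] xor [N p]]]
  [Y [Y [C [C [N p]] xor [N p]]] and [C [N [N p] xor p]]]
  [Y [Y [C [N [N p] xor p]]] and [C [C [N p]] xor [N p]]]
  [Y [Y [C [N [N p] xor p]]] and [C [N [N p] xor p]]]

4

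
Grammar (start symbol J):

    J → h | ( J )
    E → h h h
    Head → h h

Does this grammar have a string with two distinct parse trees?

(E, Head are unreachable from J, so their rules don't affect L(J).) Each string is a nest of matched brackets around a single atom. An opening bracket forces the recursive rule; an atom forces the base rule.

Unambiguous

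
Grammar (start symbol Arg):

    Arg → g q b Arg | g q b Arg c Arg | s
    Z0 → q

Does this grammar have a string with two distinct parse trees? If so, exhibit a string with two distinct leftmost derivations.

Ambiguous

Witness: g q b g q b s c s

Derivation 1: Arg ⇒ g q b Arg ⇒ g q b g q b Arg c Arg ⇒ g q b g q b s c Arg ⇒ g q b g q b s c s
Derivation 2: Arg ⇒ g q b Arg c Arg ⇒ g q b g q b Arg c Arg ⇒ g q b g q b s c Arg ⇒ g q b g q b s c s

Two distinct leftmost derivations for the same string.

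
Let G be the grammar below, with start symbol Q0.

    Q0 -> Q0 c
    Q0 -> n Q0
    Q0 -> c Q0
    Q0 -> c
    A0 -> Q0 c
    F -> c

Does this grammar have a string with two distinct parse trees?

Ambiguous

Witness: c c

Derivation 1: Q0 ⇒ Q0 c ⇒ c c
Derivation 2: Q0 ⇒ c Q0 ⇒ c c

Two distinct leftmost derivations for the same string.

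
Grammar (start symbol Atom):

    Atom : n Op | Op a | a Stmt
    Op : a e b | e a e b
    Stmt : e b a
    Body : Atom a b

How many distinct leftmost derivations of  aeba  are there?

Parse trees for aeba:
  [Atom [Op a e b] a]
  [Atom a [Stmt e b a]]

2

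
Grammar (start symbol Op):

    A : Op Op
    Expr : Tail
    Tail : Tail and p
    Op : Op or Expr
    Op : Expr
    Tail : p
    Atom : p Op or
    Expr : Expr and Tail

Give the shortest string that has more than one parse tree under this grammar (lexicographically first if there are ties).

p and p

length 1: no string has ≥2 trees
length 3: p and p has 2 parse trees

Two derivations of p and p:
  Op ⇒ Expr ⇒ Tail ⇒ Tail and p ⇒ p and p
  Op ⇒ Expr ⇒ Expr and Tail ⇒ Tail and Tail ⇒ p and Tail ⇒ p and p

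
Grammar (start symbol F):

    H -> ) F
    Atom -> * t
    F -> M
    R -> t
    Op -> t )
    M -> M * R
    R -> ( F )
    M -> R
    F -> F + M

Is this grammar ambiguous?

Only F, M, R are reachable from F; ignoring the rest: F → F + M | M  ;  M → M * R | R  — a left-associative chain with R at the bottom. Each string factors uniquely by precedence.

Unambiguous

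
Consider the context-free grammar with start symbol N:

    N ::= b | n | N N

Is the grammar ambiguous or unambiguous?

Witness: b b b

Derivation 1: N ⇒ N N ⇒ b N ⇒ b N N ⇒ b b N ⇒ b b b
Derivation 2: N ⇒ N N ⇒ N N N ⇒ b N N ⇒ b b N ⇒ b b b

Two distinct leftmost derivations for the same string.

Ambiguous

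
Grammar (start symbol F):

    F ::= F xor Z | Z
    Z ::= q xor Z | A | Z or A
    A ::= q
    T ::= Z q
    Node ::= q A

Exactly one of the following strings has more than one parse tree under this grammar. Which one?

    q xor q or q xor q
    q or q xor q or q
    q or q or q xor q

q xor q or q xor q

q xor q or q xor q: 3 trees
q or q xor q or q: 1 tree
q or q or q xor q: 1 tree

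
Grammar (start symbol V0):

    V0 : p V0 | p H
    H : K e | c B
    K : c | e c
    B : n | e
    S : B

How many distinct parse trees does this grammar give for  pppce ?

2

Parse trees for pppce:
  [V0 p [V0 p [V0 p [H [K c] e]]]]
  [V0 p [V0 p [V0 p [H c [B e]]]]]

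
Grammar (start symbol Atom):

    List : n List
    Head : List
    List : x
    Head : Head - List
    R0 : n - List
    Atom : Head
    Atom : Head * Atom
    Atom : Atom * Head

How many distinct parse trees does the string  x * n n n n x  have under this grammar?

2

Parse trees for x * n n n n x:
  [Atom [Head [List x]] * [Atom [Head [List n [List n [List n [List n [List x]]]]]]]]
  [Atom [Atom [Head [List x]]] * [Head [List n [List n [List n [List n [List x]]]]]]]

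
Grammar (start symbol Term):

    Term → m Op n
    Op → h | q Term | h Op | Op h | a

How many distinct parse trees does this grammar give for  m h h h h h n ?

Parse trees for m h h h h h n (showing first 6 of 16):
  [Term m [Op h [Op h [Op h [Op h [Op h]]]]] n]
  [Term m [Op h [Op h [Op h [Op [Op h] h]]]] n]
  [Term m [Op h [Op h [Op [Op h [Op h]] h]]] n]
  [Term m [Op h [Op h [Op [Op [Op h] h] h]]] n]
  [Term m [Op h [Op [Op h [Op h [Op h]]] h]] n]
  [Term m [Op h [Op [Op h [Op [Op h] h]] h]] n]

16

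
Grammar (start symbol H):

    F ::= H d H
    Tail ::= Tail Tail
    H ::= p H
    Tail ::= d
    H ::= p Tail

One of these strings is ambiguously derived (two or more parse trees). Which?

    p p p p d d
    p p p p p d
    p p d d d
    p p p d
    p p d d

p p p p d d: 1 tree
p p p p p d: 1 tree
p p d d d: 2 trees
p p p d: 1 tree
p p d d: 1 tree

p p d d d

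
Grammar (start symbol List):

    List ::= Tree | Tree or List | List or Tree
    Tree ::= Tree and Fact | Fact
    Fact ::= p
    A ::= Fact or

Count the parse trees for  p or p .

Parse trees for p or p:
  [List [Tree [Fact p]] or [List [Tree [Fact p]]]]
  [List [List [Tree [Fact p]]] or [Tree [Fact p]]]

2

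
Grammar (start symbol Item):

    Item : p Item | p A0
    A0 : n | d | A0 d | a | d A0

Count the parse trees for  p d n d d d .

Parse trees for p d n d d d:
  [Item p [A0 [A0 [A0 [A0 d [A0 n]] d] d] d]]
  [Item p [A0 [A0 [A0 d [A0 [A0 n] d]] d] d]]
  [Item p [A0 [A0 d [A0 [A0 [A0 n] d] d]] d]]
  [Item p [A0 d [A0 [A0 [A0 [A0 n] d] d] d]]]

4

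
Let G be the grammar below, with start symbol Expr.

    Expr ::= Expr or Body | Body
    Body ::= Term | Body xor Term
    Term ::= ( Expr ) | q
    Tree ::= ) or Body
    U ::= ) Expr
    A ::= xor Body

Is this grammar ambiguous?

(Tree, U, A are unreachable from Expr, so their rules don't affect L(Expr).) Expr → Expr or Body | Body  ;  Body → Body xor Term | Term  — a left-associative chain with Term at the bottom. Each string factors uniquely by precedence.

Unambiguous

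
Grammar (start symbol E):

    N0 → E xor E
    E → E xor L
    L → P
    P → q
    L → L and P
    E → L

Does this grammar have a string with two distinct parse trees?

Unambiguous

(N0 is unreachable from E, so its rules don't affect L(E).) E → E xor L | L  ;  L → L and P | P  — a left-associative chain with P at the bottom. Each string factors uniquely by precedence.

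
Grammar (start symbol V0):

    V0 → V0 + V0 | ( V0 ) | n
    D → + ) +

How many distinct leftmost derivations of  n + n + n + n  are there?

Parse trees for n + n + n + n:
  [V0 [V0 n] + [V0 [V0 n] + [V0 [V0 n] + [V0 n]]]]
  [V0 [V0 n] + [V0 [V0 [V0 n] + [V0 n]] + [V0 n]]]
  [V0 [V0 [V0 n] + [V0 n]] + [V0 [V0 n] + [V0 n]]]
  [V0 [V0 [V0 n] + [V0 [V0 n] + [V0 n]]] + [V0 n]]
  [V0 [V0 [V0 [V0 n] + [V0 n]] + [V0 n]] + [V0 n]]

5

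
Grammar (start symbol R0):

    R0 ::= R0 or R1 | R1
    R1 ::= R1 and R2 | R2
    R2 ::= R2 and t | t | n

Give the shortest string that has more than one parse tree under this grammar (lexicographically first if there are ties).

n and t

length 1: no string has ≥2 trees
length 3: n and t has 2 parse trees

Two derivations of n and t:
  R0 ⇒ R1 ⇒ R1 and R2 ⇒ R2 and R2 ⇒ n and R2 ⇒ n and t
  R0 ⇒ R1 ⇒ R2 ⇒ R2 and t ⇒ n and t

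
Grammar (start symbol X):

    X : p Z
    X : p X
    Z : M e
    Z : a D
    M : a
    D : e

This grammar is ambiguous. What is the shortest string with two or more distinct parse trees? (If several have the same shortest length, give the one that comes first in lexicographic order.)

p a e

length 3: p a e has 2 parse trees

Two derivations of p a e:
  X ⇒ p Z ⇒ p M e ⇒ p a e
  X ⇒ p Z ⇒ p a D ⇒ p a e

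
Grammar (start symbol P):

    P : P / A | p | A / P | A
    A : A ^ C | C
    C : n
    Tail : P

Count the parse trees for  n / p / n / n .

3

Parse trees for n / p / n / n:
  [P [P [P [A [C n]] / [P p]] / [A [C n]]] / [A [C n]]]
  [P [P [A [C n]] / [P [P p] / [A [C n]]]] / [A [C n]]]
  [P [A [C n]] / [P [P [P p] / [A [C n]]] / [A [C n]]]]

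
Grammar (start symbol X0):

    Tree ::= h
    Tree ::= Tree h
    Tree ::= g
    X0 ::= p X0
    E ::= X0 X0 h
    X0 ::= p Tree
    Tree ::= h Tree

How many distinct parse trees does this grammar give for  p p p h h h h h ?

Parse trees for p p p h h h h h (showing first 6 of 16):
  [X0 p [X0 p [X0 p [Tree [Tree [Tree [Tree [Tree h] h] h] h] h]]]]
  [X0 p [X0 p [X0 p [Tree [Tree [Tree [Tree h [Tree h]] h] h] h]]]]
  [X0 p [X0 p [X0 p [Tree [Tree [Tree h [Tree [Tree h] h]] h] h]]]]
  [X0 p [X0 p [X0 p [Tree [Tree [Tree h [Tree h [Tree h]]] h] h]]]]
  [X0 p [X0 p [X0 p [Tree [Tree h [Tree [Tree [Tree h] h] h]] h]]]]
  [X0 p [X0 p [X0 p [Tree [Tree h [Tree [Tree h [Tree h]] h]] h]]]]

16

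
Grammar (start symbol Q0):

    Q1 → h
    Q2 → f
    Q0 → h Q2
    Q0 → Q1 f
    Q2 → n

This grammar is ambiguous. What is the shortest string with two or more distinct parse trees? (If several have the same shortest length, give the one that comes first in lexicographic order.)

h f

length 2: h f has 2 parse trees

Two derivations of h f:
  Q0 ⇒ h Q2 ⇒ h f
  Q0 ⇒ Q1 f ⇒ h f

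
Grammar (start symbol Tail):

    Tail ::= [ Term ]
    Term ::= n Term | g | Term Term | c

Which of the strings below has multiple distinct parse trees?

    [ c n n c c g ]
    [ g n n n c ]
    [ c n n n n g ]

[ c n n c c g ]: 14 trees
[ g n n n c ]: 1 tree
[ c n n n n g ]: 1 tree

[ c n n c c g ]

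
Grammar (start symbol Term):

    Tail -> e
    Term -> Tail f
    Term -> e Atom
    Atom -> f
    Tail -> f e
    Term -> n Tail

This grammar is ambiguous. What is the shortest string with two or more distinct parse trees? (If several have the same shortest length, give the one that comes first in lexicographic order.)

e f

length 2: e f has 2 parse trees

Two derivations of e f:
  Term ⇒ Tail f ⇒ e f
  Term ⇒ e Atom ⇒ e f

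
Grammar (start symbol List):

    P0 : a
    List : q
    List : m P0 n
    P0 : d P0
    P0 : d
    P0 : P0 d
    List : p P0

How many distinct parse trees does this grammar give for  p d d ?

Parse trees for p d d:
  [List p [P0 d [P0 d]]]
  [List p [P0 [P0 d] d]]

2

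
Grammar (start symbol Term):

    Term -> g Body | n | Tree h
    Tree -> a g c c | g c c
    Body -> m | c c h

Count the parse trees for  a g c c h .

1

Parse trees for a g c c h:
  [Term [Tree a g c c] h]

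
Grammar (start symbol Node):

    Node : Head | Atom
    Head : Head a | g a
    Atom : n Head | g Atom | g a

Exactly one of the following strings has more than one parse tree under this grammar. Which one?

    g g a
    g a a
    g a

g a

g g a: 1 tree
g a a: 1 tree
g a: 2 trees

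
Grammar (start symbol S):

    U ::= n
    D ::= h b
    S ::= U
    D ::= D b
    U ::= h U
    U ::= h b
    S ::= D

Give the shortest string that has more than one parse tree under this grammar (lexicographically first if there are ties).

h b

length 1: no string has ≥2 trees
length 2: h b has 2 parse trees

Two derivations of h b:
  S ⇒ U ⇒ h b
  S ⇒ D ⇒ h b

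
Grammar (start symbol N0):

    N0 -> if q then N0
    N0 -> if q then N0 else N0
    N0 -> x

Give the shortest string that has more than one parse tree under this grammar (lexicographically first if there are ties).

length 1: no string has ≥2 trees
length 4: no string has ≥2 trees
length 6: no string has ≥2 trees
length 7: no string has ≥2 trees
length 9: if q then if q then x else x has 2 parse trees

Two derivations of if q then if q then x else x:
  N0 ⇒ if q then N0 ⇒ if q then if q then N0 else N0 ⇒ if q then if q then x else N0 ⇒ if q then if q then x else x
  N0 ⇒ if q then N0 else N0 ⇒ if q then if q then N0 else N0 ⇒ if q then if q then x else N0 ⇒ if q then if q then x else x

if q then if q then x else x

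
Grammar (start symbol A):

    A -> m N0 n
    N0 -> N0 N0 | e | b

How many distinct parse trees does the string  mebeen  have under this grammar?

5

Parse trees for mebeen:
  [A m [N0 [N0 e] [N0 [N0 b] [N0 [N0 e] [N0 e]]]] n]
  [A m [N0 [N0 e] [N0 [N0 [N0 b] [N0 e]] [N0 e]]] n]
  [A m [N0 [N0 [N0 e] [N0 b]] [N0 [N0 e] [N0 e]]] n]
  [A m [N0 [N0 [N0 e] [N0 [N0 b] [N0 e]]] [N0 e]] n]
  [A m [N0 [N0 [N0 [N0 e] [N0 b]] [N0 e]] [N0 e]] n]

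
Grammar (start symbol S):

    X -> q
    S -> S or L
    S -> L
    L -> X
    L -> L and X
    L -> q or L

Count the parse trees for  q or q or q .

Parse trees for q or q or q:
  [S [S [L [X q]]] or [L q or [L [X q]]]]
  [S [S [S [L [X q]]] or [L [X q]]] or [L [X q]]]
  [S [S [L q or [L [X q]]]] or [L [X q]]]
  [S [L q or [L q or [L [X q]]]]]

4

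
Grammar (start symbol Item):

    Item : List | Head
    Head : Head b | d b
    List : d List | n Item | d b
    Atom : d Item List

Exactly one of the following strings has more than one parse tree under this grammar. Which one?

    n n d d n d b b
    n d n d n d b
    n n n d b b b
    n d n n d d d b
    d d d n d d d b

n n d d n d b b: 1 tree
n d n d n d b: 2 trees
n n n d b b b: 1 tree
n d n n d d d b: 1 tree
d d d n d d d b: 1 tree

n d n d n d b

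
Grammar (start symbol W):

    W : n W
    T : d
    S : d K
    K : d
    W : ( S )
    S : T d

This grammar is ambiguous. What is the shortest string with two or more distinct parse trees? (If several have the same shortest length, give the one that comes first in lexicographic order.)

( d d )

length 4: ( d d ) has 2 parse trees

Two derivations of ( d d ):
  W ⇒ ( S ) ⇒ ( d K ) ⇒ ( d d )
  W ⇒ ( S ) ⇒ ( T d ) ⇒ ( d d )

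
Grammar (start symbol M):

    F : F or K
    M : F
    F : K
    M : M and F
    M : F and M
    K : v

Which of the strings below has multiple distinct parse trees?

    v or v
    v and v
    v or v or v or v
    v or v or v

v and v

v or v: 1 tree
v and v: 2 trees
v or v or v or v: 1 tree
v or v or v: 1 tree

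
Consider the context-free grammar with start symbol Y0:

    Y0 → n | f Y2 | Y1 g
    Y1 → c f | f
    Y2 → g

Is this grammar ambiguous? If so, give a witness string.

Witness: f g

Derivation 1: Y0 ⇒ f Y2 ⇒ f g
Derivation 2: Y0 ⇒ Y1 g ⇒ f g

Two distinct leftmost derivations for the same string.

Ambiguous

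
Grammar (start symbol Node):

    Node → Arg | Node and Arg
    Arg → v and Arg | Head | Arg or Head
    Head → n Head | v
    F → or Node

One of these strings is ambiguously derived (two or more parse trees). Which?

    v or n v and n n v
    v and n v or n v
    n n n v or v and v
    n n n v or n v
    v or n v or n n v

v or n v and n n v: 1 tree
v and n v or n v: 3 trees
n n n v or v and v: 1 tree
n n n v or n v: 1 tree
v or n v or n n v: 1 tree

v and n v or n v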